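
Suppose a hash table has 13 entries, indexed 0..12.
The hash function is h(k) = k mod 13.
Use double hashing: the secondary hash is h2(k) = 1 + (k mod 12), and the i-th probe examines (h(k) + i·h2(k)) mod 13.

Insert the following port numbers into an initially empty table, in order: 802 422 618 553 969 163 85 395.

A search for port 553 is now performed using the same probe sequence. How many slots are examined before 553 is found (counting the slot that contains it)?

802: h=9 -> slot 9
422: h=6 -> slot 6
618: h=7 -> slot 7
553: h=7, h2=2, probe 7,9,11 -> slot 11
969: h=7, h2=10, probe 7,4 -> slot 4
163: h=7, h2=8, probe 7,2 -> slot 2
85: h=7, h2=2, probe 7,9,11,0 -> slot 0
395: h=5 -> slot 5
Table: [85, ., 163, ., 969, 395, 422, 618, ., 802, ., 553, .]
Lookup 553: h=7, h2=2, probe 7,9,11 → found at 11.

3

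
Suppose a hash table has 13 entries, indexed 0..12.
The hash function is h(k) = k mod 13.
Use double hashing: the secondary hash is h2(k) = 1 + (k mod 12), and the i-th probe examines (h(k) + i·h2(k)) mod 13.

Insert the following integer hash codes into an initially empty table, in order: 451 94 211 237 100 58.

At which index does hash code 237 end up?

0

451 hashes to 9; slot 9 is free => place at 9.
94 hashes to 3; slot 3 is free => place at 3.
211 hashes to 3, h2=8; 3 taken => place at 11.
237 hashes to 3, h2=10; 3 taken => place at 0.
100 hashes to 9, h2=5; 9 taken => place at 1.
58 hashes to 6; slot 6 is free => place at 6.
Table: [237, 100, -, 94, -, -, 58, -, -, 451, -, 211, -]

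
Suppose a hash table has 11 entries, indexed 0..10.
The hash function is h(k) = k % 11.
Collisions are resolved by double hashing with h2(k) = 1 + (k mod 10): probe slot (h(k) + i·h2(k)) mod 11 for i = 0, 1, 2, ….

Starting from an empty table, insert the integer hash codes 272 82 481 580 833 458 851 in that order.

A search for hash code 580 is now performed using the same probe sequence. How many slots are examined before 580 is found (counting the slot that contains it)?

272 hashes to 8; slot 8 is free -> place at 8.
82 hashes to 5; slot 5 is free -> place at 5.
481 hashes to 8, h2=2; 8 taken -> place at 10.
580 hashes to 8, h2=1; 8 taken -> place at 9.
833 hashes to 8, h2=4; 8 taken -> place at 1.
458 hashes to 7; slot 7 is free -> place at 7.
851 hashes to 4; slot 4 is free -> place at 4.
Table: [-, 833, -, -, 851, 82, -, 458, 272, 580, 481]
Lookup 580: h=8, h2=1, probe 8,9 → found at 9.

2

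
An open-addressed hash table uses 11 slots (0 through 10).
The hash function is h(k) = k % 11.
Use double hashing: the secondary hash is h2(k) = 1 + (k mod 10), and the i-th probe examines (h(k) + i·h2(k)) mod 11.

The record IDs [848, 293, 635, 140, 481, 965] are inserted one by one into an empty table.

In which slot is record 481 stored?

10

848: h=1 => slot 1
293: h=7 => slot 7
635: h=8 => slot 8
140: h=8, h2=1, probe 8,9 => slot 9
481: h=8, h2=2, probe 8,10 => slot 10
965: h=8, h2=6, probe 8,3 => slot 3
Table: [., 848, ., 965, ., ., ., 293, 635, 140, 481]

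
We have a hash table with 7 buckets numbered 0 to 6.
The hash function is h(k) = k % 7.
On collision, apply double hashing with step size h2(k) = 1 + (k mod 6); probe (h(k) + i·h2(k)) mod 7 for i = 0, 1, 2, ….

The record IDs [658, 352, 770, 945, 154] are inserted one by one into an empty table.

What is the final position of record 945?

658 hashes to 0; slot 0 is free → place at 0.
352 hashes to 2; slot 2 is free → place at 2.
770 hashes to 0, h2=3; 0 taken → place at 3.
945 hashes to 0, h2=4; 0 taken → place at 4.
154 hashes to 0, h2=5; 0 taken → place at 5.
Table: [658, -, 352, 770, 945, 154, -]

4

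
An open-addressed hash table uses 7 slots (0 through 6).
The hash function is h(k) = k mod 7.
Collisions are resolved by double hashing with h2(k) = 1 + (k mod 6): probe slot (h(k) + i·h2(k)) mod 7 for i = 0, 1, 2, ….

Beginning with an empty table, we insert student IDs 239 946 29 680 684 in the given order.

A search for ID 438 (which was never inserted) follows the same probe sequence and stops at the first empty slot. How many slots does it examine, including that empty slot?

239 hashes to 1; slot 1 is free → place at 1.
946 hashes to 1, h2=5; 1 taken → place at 6.
29 hashes to 1, h2=6; 1 taken → place at 0.
680 hashes to 1, h2=3; 1 taken → place at 4.
684 hashes to 5; slot 5 is free → place at 5.
Table: [29, 239, -, -, 680, 684, 946]
Lookup 438: h=4, h2=1, probe 4,5,6,0,1,2 → slot 2 empty, not found.

6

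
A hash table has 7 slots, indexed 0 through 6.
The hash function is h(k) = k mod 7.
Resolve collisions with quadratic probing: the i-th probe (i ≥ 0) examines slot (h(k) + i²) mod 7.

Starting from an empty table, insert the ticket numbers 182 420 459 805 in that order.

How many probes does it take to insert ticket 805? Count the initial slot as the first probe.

4

182: h=0 → slot 0
420: h=0, probe 0,1 → slot 1
459: h=4 → slot 4
805: h=0, probe 0,1,4,2 → slot 2
Table: [182, 420, 805, _, 459, _, _]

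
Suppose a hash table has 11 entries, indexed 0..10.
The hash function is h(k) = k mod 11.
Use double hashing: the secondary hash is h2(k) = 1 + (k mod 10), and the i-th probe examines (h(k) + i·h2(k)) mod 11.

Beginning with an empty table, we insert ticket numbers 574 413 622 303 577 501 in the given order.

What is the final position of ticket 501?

574: h=2 => slot 2
413: h=6 => slot 6
622: h=6, h2=3, probe 6,9 => slot 9
303: h=6, h2=4, probe 6,10 => slot 10
577: h=5 => slot 5
501: h=6, h2=2, probe 6,8 => slot 8
Table: [∅, ∅, 574, ∅, ∅, 577, 413, ∅, 501, 622, 303]

8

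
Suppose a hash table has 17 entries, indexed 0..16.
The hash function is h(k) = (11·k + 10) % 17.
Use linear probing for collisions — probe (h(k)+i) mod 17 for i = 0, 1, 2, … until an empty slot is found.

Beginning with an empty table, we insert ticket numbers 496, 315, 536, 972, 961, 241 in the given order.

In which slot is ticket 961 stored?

496: h=9 -> slot 9
315: h=7 -> slot 7
536: h=7, probe 7,8 -> slot 8
972: h=9, probe 9,10 -> slot 10
961: h=7, probe 7,8,9,10,11 -> slot 11
241: h=9, probe 9,10,11,12 -> slot 12
Table: [_, _, _, _, _, _, _, 315, 536, 496, 972, 961, 241, _, _, _, _]

11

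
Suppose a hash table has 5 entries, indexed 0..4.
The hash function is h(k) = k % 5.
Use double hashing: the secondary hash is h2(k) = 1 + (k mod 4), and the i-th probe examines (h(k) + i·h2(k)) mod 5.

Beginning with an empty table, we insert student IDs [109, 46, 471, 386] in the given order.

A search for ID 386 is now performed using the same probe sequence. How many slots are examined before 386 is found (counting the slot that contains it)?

109: h=4 → slot 4
46: h=1 → slot 1
471: h=1, h2=4, probe 1,0 → slot 0
386: h=1, h2=3, probe 1,4,2 → slot 2
Table: [471, 46, 386, _, 109]
Lookup 386: h=1, h2=3, probe 1,4,2 → found at 2.

3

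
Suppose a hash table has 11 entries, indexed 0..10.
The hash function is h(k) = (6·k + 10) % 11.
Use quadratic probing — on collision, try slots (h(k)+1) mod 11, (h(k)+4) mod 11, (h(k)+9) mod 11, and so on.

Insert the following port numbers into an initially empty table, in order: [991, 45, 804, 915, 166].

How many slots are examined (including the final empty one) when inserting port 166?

Insert 991: h=5, slot 5 empty => index 5.
Insert 45: h=5, slot 5 occupied => index 6.
Insert 804: h=5, slots 5,6 occupied => index 9.
Insert 915: h=0, slot 0 empty => index 0.
Insert 166: h=5, slots 5,6,9 occupied => index 3.
Table: [915, ., ., 166, ., 991, 45, ., ., 804, .]

4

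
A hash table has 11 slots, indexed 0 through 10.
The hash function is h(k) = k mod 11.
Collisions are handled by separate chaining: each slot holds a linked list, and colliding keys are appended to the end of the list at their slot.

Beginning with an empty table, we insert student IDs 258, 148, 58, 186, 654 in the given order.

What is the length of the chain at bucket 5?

3

Insert 258: h=5, bucket 5 empty → new chain.
Insert 148: h=5, bucket 5 nonempty → append to chain.
Insert 58: h=3, bucket 3 empty → new chain.
Insert 186: h=10, bucket 10 empty → new chain.
Insert 654: h=5, bucket 5 nonempty → append to chain.
Final buckets:
0: ∅
1: ∅
2: ∅
3: 58
4: ∅
5: 258 -> 148 -> 654
6: ∅
7: ∅
8: ∅
9: ∅
10: 186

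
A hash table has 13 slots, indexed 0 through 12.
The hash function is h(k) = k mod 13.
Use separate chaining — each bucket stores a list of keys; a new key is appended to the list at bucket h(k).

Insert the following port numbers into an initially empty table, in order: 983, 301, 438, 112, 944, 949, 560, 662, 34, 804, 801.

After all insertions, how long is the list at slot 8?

5

983 -> bucket 8
301 -> bucket 2
438 -> bucket 9
112 -> bucket 8 (collision)
944 -> bucket 8 (collision)
949 -> bucket 0
560 -> bucket 1
662 -> bucket 12
34 -> bucket 8 (collision)
804 -> bucket 11
801 -> bucket 8 (collision)
Final buckets:
0: 949
1: 560
2: 301
3: .
4: .
5: .
6: .
7: .
8: 983 -> 112 -> 944 -> 34 -> 801
9: 438
10: .
11: 804
12: 662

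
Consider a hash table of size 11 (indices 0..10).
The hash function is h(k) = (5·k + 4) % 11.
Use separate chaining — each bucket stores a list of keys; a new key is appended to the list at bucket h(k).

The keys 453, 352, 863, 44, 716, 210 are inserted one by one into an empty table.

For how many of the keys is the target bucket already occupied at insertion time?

Insert 453: h=3, bucket 3 empty -> new chain.
Insert 352: h=4, bucket 4 empty -> new chain.
Insert 863: h=7, bucket 7 empty -> new chain.
Insert 44: h=4, bucket 4 nonempty -> append to chain.
Insert 716: h=9, bucket 9 empty -> new chain.
Insert 210: h=9, bucket 9 nonempty -> append to chain.
Final buckets:
0: —
1: —
2: —
3: 453
4: 352 -> 44
5: —
6: —
7: 863
8: —
9: 716 -> 210
10: —

2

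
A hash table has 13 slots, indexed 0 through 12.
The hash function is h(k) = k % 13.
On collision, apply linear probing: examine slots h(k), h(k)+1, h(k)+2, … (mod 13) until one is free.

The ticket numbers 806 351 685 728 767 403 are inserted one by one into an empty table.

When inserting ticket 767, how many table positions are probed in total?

806 hashes to 0; slot 0 is free → place at 0.
351 hashes to 0; 0 taken → place at 1.
685 hashes to 9; slot 9 is free → place at 9.
728 hashes to 0; 0,1 taken → place at 2.
767 hashes to 0; 0,1,2 taken → place at 3.
403 hashes to 0; 0,1,2,3 taken → place at 4.
Table: [806, 351, 728, 767, 403, —, —, —, —, 685, —, —, —]

4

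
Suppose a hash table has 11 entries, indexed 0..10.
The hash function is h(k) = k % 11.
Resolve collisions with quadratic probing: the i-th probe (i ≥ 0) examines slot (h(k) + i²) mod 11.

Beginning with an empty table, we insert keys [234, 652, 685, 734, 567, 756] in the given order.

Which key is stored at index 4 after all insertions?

652

234 hashes to 3; slot 3 is free => place at 3.
652 hashes to 3; 3 taken => place at 4.
685 hashes to 3; 3,4 taken => place at 7.
734 hashes to 8; slot 8 is free => place at 8.
567 hashes to 6; slot 6 is free => place at 6.
756 hashes to 8; 8 taken => place at 9.
Table: [—, —, —, 234, 652, —, 567, 685, 734, 756, —]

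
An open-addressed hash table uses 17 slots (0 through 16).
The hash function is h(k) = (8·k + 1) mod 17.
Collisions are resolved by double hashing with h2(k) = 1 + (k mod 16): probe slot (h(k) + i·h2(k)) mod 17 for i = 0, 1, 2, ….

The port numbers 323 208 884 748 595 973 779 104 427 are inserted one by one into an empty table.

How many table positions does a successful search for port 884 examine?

323: h=1 -> slot 1
208: h=16 -> slot 16
884: h=1, h2=5, probe 1,6 -> slot 6
748: h=1, h2=13, probe 1,14 -> slot 14
595: h=1, h2=4, probe 1,5 -> slot 5
973: h=16, h2=14, probe 16,13 -> slot 13
779: h=11 -> slot 11
104: h=0 -> slot 0
427: h=0, h2=12, probe 0,12 -> slot 12
Table: [104, 323, -, -, -, 595, 884, -, -, -, -, 779, 427, 973, 748, -, 208]
Lookup 884: h=1, h2=5, probe 1,6 → found at 6.

2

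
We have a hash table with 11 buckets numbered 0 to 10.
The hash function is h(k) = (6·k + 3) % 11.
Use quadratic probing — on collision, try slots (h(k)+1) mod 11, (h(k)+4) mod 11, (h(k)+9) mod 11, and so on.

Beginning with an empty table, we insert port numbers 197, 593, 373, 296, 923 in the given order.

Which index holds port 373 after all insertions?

Insert 197: h=8, slot 8 empty -> index 8.
Insert 593: h=8, slot 8 occupied -> index 9.
Insert 373: h=8, slots 8,9 occupied -> index 1.
Insert 296: h=8, slots 8,9,1 occupied -> index 6.
Insert 923: h=8, slots 8,9,1,6 occupied -> index 2.
Table: [—, 373, 923, —, —, —, 296, —, 197, 593, —]

1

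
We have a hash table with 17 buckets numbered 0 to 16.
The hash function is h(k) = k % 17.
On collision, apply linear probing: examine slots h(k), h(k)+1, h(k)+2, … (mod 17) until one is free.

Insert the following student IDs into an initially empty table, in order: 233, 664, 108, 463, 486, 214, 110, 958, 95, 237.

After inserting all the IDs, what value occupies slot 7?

958

233: h=12 → slot 12
664: h=1 → slot 1
108: h=6 → slot 6
463: h=4 → slot 4
486: h=10 → slot 10
214: h=10, probe 10,11 → slot 11
110: h=8 → slot 8
958: h=6, probe 6,7 → slot 7
95: h=10, probe 10,11,12,13 → slot 13
237: h=16 → slot 16
Table: [., 664, ., ., 463, ., 108, 958, 110, ., 486, 214, 233, 95, ., ., 237]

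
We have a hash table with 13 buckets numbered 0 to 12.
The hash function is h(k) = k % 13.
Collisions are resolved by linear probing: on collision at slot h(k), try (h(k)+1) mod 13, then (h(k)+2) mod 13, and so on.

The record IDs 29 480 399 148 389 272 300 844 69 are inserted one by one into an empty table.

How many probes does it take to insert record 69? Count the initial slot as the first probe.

29: h=3 => slot 3
480: h=12 => slot 12
399: h=9 => slot 9
148: h=5 => slot 5
389: h=12, probe 12,0 => slot 0
272: h=12, probe 12,0,1 => slot 1
300: h=1, probe 1,2 => slot 2
844: h=12, probe 12,0,1,2,3,4 => slot 4
69: h=4, probe 4,5,6 => slot 6
Table: [389, 272, 300, 29, 844, 148, 69, ., ., 399, ., ., 480]

3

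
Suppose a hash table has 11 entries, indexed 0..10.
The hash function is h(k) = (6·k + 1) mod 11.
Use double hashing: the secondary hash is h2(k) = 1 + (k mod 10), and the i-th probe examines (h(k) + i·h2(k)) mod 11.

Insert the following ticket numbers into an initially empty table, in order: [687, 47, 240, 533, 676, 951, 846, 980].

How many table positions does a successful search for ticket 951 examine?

4

687: h=9 => slot 9
47: h=8 => slot 8
240: h=0 => slot 0
533: h=9, h2=4, probe 9,2 => slot 2
676: h=9, h2=7, probe 9,5 => slot 5
951: h=9, h2=2, probe 9,0,2,4 => slot 4
846: h=6 => slot 6
980: h=7 => slot 7
Table: [240, -, 533, -, 951, 676, 846, 980, 47, 687, -]
Lookup 951: h=9, h2=2, probe 9,0,2,4 → found at 4.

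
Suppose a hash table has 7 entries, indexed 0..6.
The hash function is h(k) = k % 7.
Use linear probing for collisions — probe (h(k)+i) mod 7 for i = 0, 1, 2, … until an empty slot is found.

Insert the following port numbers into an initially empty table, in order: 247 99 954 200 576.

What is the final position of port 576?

247 hashes to 2; slot 2 is free => place at 2.
99 hashes to 1; slot 1 is free => place at 1.
954 hashes to 2; 2 taken => place at 3.
200 hashes to 4; slot 4 is free => place at 4.
576 hashes to 2; 2,3,4 taken => place at 5.
Table: [∅, 99, 247, 954, 200, 576, ∅]

5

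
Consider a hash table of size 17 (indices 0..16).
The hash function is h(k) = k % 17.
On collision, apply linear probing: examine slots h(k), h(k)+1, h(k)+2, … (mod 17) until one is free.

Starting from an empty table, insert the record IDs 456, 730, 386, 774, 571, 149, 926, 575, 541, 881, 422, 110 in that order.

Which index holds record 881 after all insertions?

Insert 456: h=14, slot 14 empty → index 14.
Insert 730: h=16, slot 16 empty → index 16.
Insert 386: h=12, slot 12 empty → index 12.
Insert 774: h=9, slot 9 empty → index 9.
Insert 571: h=10, slot 10 empty → index 10.
Insert 149: h=13, slot 13 empty → index 13.
Insert 926: h=8, slot 8 empty → index 8.
Insert 575: h=14, slot 14 occupied → index 15.
Insert 541: h=14, slots 14,15,16 occupied → index 0.
Insert 881: h=14, slots 14,15,16,0 occupied → index 1.
Insert 422: h=14, slots 14,15,16,0,1 occupied → index 2.
Insert 110: h=8, slots 8,9,10 occupied → index 11.
Table: [541, 881, 422, _, _, _, _, _, 926, 774, 571, 110, 386, 149, 456, 575, 730]

1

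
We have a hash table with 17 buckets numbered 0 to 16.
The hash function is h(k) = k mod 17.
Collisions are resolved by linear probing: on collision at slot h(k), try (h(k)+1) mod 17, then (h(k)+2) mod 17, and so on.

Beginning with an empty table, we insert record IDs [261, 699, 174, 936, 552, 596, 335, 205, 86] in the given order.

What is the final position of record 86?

7

261: h=6 → slot 6
699: h=2 → slot 2
174: h=4 → slot 4
936: h=1 → slot 1
552: h=8 → slot 8
596: h=1, probe 1,2,3 → slot 3
335: h=12 → slot 12
205: h=1, probe 1,2,3,4,5 → slot 5
86: h=1, probe 1,2,3,4,5,6,7 → slot 7
Table: [—, 936, 699, 596, 174, 205, 261, 86, 552, —, —, —, 335, —, —, —, —]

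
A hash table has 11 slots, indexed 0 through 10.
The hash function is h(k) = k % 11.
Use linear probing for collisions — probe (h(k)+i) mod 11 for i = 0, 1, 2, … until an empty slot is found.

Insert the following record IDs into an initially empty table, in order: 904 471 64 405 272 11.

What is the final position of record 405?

904: h=2 -> slot 2
471: h=9 -> slot 9
64: h=9, probe 9,10 -> slot 10
405: h=9, probe 9,10,0 -> slot 0
272: h=8 -> slot 8
11: h=0, probe 0,1 -> slot 1
Table: [405, 11, 904, ∅, ∅, ∅, ∅, ∅, 272, 471, 64]

0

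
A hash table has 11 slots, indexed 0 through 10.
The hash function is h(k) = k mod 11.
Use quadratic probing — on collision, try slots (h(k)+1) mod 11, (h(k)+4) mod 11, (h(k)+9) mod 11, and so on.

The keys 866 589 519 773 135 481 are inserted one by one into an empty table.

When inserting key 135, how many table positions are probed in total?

Insert 866: h=8, slot 8 empty => index 8.
Insert 589: h=6, slot 6 empty => index 6.
Insert 519: h=2, slot 2 empty => index 2.
Insert 773: h=3, slot 3 empty => index 3.
Insert 135: h=3, slot 3 occupied => index 4.
Insert 481: h=8, slot 8 occupied => index 9.
Table: [., ., 519, 773, 135, ., 589, ., 866, 481, .]

2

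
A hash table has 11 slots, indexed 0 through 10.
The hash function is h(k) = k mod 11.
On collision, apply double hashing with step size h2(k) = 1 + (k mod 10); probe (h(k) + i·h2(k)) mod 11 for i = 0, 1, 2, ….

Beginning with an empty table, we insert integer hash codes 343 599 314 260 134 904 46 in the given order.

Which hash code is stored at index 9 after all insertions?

Insert 343: h=2, slot 2 empty -> index 2.
Insert 599: h=5, slot 5 empty -> index 5.
Insert 314: h=6, slot 6 empty -> index 6.
Insert 260: h=7, slot 7 empty -> index 7.
Insert 134: h=2, h2=5, slots 2,7 occupied -> index 1.
Insert 904: h=2, h2=5, slots 2,7,1,6 occupied -> index 0.
Insert 46: h=2, h2=7, slot 2 occupied -> index 9.
Table: [904, 134, 343, —, —, 599, 314, 260, —, 46, —]

46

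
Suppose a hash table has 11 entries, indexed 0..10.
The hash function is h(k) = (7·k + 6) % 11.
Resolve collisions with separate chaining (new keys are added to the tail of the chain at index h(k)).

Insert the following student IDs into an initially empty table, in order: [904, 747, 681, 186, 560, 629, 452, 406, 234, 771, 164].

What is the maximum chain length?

6

904 -> bucket 9
747 -> bucket 10
681 -> bucket 10 (collision)
186 -> bucket 10 (collision)
560 -> bucket 10 (collision)
629 -> bucket 9 (collision)
452 -> bucket 2
406 -> bucket 10 (collision)
234 -> bucket 5
771 -> bucket 2 (collision)
164 -> bucket 10 (collision)
Final buckets:
0: -
1: -
2: 452 -> 771
3: -
4: -
5: 234
6: -
7: -
8: -
9: 904 -> 629
10: 747 -> 681 -> 186 -> 560 -> 406 -> 164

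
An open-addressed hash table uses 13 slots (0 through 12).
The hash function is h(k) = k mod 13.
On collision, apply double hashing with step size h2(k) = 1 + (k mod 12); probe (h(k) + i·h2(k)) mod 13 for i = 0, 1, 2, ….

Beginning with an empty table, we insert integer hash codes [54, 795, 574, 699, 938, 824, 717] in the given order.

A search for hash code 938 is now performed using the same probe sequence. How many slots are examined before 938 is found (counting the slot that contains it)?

54: h=2 => slot 2
795: h=2, h2=4, probe 2,6 => slot 6
574: h=2, h2=11, probe 2,0 => slot 0
699: h=10 => slot 10
938: h=2, h2=3, probe 2,5 => slot 5
824: h=5, h2=9, probe 5,1 => slot 1
717: h=2, h2=10, probe 2,12 => slot 12
Table: [574, 824, 54, ., ., 938, 795, ., ., ., 699, ., 717]
Lookup 938: h=2, h2=3, probe 2,5 → found at 5.

2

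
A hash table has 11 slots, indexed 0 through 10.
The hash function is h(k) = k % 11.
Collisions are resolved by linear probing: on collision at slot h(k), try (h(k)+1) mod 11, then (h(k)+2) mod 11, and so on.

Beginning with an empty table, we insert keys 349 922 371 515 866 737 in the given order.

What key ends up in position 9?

349 hashes to 8; slot 8 is free -> place at 8.
922 hashes to 9; slot 9 is free -> place at 9.
371 hashes to 8; 8,9 taken -> place at 10.
515 hashes to 9; 9,10 taken -> place at 0.
866 hashes to 8; 8,9,10,0 taken -> place at 1.
737 hashes to 0; 0,1 taken -> place at 2.
Table: [515, 866, 737, ., ., ., ., ., 349, 922, 371]

922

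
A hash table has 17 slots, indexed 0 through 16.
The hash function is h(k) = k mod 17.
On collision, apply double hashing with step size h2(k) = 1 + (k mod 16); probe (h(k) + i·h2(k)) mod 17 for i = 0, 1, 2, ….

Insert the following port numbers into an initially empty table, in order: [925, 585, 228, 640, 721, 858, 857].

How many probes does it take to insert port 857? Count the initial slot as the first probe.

Insert 925: h=7, slot 7 empty → index 7.
Insert 585: h=7, h2=10, slot 7 occupied → index 0.
Insert 228: h=7, h2=5, slot 7 occupied → index 12.
Insert 640: h=11, slot 11 empty → index 11.
Insert 721: h=7, h2=2, slot 7 occupied → index 9.
Insert 858: h=8, slot 8 empty → index 8.
Insert 857: h=7, h2=10, slots 7,0 occupied → index 10.
Table: [585, ., ., ., ., ., ., 925, 858, 721, 857, 640, 228, ., ., ., .]

3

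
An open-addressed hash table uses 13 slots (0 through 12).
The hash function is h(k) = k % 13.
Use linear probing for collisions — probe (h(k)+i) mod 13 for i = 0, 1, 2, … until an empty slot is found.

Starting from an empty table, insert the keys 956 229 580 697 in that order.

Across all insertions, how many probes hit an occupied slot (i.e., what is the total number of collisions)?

3

956 hashes to 7; slot 7 is free -> place at 7.
229 hashes to 8; slot 8 is free -> place at 8.
580 hashes to 8; 8 taken -> place at 9.
697 hashes to 8; 8,9 taken -> place at 10.
Table: [_, _, _, _, _, _, _, 956, 229, 580, 697, _, _]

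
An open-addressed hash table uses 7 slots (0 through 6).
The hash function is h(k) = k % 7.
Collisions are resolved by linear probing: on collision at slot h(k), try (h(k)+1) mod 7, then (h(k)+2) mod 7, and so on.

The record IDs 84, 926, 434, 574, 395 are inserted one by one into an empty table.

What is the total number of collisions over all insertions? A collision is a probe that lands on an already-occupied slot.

Insert 84: h=0, slot 0 empty → index 0.
Insert 926: h=2, slot 2 empty → index 2.
Insert 434: h=0, slot 0 occupied → index 1.
Insert 574: h=0, slots 0,1,2 occupied → index 3.
Insert 395: h=3, slot 3 occupied → index 4.
Table: [84, 434, 926, 574, 395, ., .]

5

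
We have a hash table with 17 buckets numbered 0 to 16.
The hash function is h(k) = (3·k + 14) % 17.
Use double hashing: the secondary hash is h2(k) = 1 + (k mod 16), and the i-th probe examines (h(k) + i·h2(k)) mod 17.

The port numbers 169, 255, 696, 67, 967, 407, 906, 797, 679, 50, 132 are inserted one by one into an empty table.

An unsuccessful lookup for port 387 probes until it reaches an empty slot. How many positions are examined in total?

2

Insert 169: h=11, slot 11 empty => index 11.
Insert 255: h=14, slot 14 empty => index 14.
Insert 696: h=11, h2=9, slot 11 occupied => index 3.
Insert 67: h=11, h2=4, slot 11 occupied => index 15.
Insert 967: h=8, slot 8 empty => index 8.
Insert 407: h=11, h2=8, slot 11 occupied => index 2.
Insert 906: h=12, slot 12 empty => index 12.
Insert 797: h=8, h2=14, slot 8 occupied => index 5.
Insert 679: h=11, h2=8, slots 11,2 occupied => index 10.
Insert 50: h=11, h2=3, slots 11,14 occupied => index 0.
Insert 132: h=2, h2=5, slot 2 occupied => index 7.
Table: [50, ., 407, 696, ., 797, ., 132, 967, ., 679, 169, 906, ., 255, 67, .]
Lookup 387: h=2, h2=4, probe 2,6 → slot 6 empty, not found.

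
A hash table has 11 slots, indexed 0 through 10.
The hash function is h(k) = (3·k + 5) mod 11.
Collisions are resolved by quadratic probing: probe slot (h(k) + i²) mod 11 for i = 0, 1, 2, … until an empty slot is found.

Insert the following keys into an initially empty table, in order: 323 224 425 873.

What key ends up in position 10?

873

Insert 323: h=6, slot 6 empty -> index 6.
Insert 224: h=6, slot 6 occupied -> index 7.
Insert 425: h=4, slot 4 empty -> index 4.
Insert 873: h=6, slots 6,7 occupied -> index 10.
Table: [., ., ., ., 425, ., 323, 224, ., ., 873]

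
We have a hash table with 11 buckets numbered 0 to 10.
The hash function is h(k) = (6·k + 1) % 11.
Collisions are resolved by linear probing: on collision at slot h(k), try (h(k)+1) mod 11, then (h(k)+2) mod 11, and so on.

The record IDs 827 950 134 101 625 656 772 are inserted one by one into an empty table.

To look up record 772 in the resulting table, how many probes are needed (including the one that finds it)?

827: h=2 → slot 2
950: h=3 → slot 3
134: h=2, probe 2,3,4 → slot 4
101: h=2, probe 2,3,4,5 → slot 5
625: h=0 → slot 0
656: h=10 → slot 10
772: h=2, probe 2,3,4,5,6 → slot 6
Table: [625, _, 827, 950, 134, 101, 772, _, _, _, 656]
Lookup 772: h=2, probe 2,3,4,5,6 → found at 6.

5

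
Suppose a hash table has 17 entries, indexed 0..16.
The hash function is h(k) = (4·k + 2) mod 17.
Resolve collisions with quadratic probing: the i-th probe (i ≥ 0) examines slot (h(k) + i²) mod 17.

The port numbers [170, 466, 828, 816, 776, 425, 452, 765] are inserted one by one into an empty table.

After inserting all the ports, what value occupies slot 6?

425

Insert 170: h=2, slot 2 empty => index 2.
Insert 466: h=13, slot 13 empty => index 13.
Insert 828: h=16, slot 16 empty => index 16.
Insert 816: h=2, slot 2 occupied => index 3.
Insert 776: h=12, slot 12 empty => index 12.
Insert 425: h=2, slots 2,3 occupied => index 6.
Insert 452: h=8, slot 8 empty => index 8.
Insert 765: h=2, slots 2,3,6 occupied => index 11.
Table: [., ., 170, 816, ., ., 425, ., 452, ., ., 765, 776, 466, ., ., 828]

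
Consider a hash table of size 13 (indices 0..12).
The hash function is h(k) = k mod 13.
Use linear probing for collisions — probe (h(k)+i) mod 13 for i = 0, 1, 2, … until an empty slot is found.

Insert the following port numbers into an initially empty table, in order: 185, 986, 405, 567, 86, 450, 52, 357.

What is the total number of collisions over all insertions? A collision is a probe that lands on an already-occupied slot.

3

185 hashes to 3; slot 3 is free => place at 3.
986 hashes to 11; slot 11 is free => place at 11.
405 hashes to 2; slot 2 is free => place at 2.
567 hashes to 8; slot 8 is free => place at 8.
86 hashes to 8; 8 taken => place at 9.
450 hashes to 8; 8,9 taken => place at 10.
52 hashes to 0; slot 0 is free => place at 0.
357 hashes to 6; slot 6 is free => place at 6.
Table: [52, _, 405, 185, _, _, 357, _, 567, 86, 450, 986, _]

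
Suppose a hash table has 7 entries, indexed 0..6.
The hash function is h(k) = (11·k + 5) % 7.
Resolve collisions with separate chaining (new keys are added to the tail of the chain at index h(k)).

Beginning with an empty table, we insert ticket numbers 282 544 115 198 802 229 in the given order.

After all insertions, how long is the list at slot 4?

2

Insert 282: h=6, bucket 6 empty → new chain.
Insert 544: h=4, bucket 4 empty → new chain.
Insert 115: h=3, bucket 3 empty → new chain.
Insert 198: h=6, bucket 6 nonempty → append to chain.
Insert 802: h=0, bucket 0 empty → new chain.
Insert 229: h=4, bucket 4 nonempty → append to chain.
Final buckets:
0: 802
1: —
2: —
3: 115
4: 544 -> 229
5: —
6: 282 -> 198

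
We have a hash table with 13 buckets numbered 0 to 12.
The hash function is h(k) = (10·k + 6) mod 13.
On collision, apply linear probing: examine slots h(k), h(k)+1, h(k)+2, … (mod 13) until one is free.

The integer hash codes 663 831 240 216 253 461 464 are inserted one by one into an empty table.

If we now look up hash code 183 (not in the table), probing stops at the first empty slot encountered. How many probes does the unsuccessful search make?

2

663 hashes to 6; slot 6 is free → place at 6.
831 hashes to 9; slot 9 is free → place at 9.
240 hashes to 1; slot 1 is free → place at 1.
216 hashes to 8; slot 8 is free → place at 8.
253 hashes to 1; 1 taken → place at 2.
461 hashes to 1; 1,2 taken → place at 3.
464 hashes to 5; slot 5 is free → place at 5.
Table: [., 240, 253, 461, ., 464, 663, ., 216, 831, ., ., .]
Lookup 183: h=3, probe 3,4 → slot 4 empty, not found.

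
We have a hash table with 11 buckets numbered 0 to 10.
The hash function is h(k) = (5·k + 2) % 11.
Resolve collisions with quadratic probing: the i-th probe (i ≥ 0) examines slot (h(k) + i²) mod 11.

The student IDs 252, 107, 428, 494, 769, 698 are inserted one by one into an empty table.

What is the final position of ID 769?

2

252 hashes to 8; slot 8 is free → place at 8.
107 hashes to 9; slot 9 is free → place at 9.
428 hashes to 8; 8,9 taken → place at 1.
494 hashes to 8; 8,9,1 taken → place at 6.
769 hashes to 8; 8,9,1,6 taken → place at 2.
698 hashes to 5; slot 5 is free → place at 5.
Table: [∅, 428, 769, ∅, ∅, 698, 494, ∅, 252, 107, ∅]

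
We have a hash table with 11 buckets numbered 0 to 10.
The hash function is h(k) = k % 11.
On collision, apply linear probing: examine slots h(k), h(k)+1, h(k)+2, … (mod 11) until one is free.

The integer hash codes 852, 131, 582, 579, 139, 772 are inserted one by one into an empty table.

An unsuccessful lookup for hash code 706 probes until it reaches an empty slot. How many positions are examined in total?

852 hashes to 5; slot 5 is free => place at 5.
131 hashes to 10; slot 10 is free => place at 10.
582 hashes to 10; 10 taken => place at 0.
579 hashes to 7; slot 7 is free => place at 7.
139 hashes to 7; 7 taken => place at 8.
772 hashes to 2; slot 2 is free => place at 2.
Table: [582, —, 772, —, —, 852, —, 579, 139, —, 131]
Lookup 706: h=2, probe 2,3 → slot 3 empty, not found.

2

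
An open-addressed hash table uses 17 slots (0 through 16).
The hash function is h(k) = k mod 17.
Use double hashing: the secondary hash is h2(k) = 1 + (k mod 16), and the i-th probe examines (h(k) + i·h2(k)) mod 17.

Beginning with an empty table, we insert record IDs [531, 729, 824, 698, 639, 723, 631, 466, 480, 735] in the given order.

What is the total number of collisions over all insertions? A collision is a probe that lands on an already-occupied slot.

Insert 531: h=4, slot 4 empty -> index 4.
Insert 729: h=15, slot 15 empty -> index 15.
Insert 824: h=8, slot 8 empty -> index 8.
Insert 698: h=1, slot 1 empty -> index 1.
Insert 639: h=10, slot 10 empty -> index 10.
Insert 723: h=9, slot 9 empty -> index 9.
Insert 631: h=2, slot 2 empty -> index 2.
Insert 466: h=7, slot 7 empty -> index 7.
Insert 480: h=4, h2=1, slot 4 occupied -> index 5.
Insert 735: h=4, h2=16, slot 4 occupied -> index 3.
Table: [∅, 698, 631, 735, 531, 480, ∅, 466, 824, 723, 639, ∅, ∅, ∅, ∅, 729, ∅]

2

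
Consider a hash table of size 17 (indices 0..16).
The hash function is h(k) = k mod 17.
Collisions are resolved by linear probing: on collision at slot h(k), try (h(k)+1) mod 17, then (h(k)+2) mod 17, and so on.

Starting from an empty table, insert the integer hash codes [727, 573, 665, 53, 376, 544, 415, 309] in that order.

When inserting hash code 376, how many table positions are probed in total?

3

Insert 727: h=13, slot 13 empty => index 13.
Insert 573: h=12, slot 12 empty => index 12.
Insert 665: h=2, slot 2 empty => index 2.
Insert 53: h=2, slot 2 occupied => index 3.
Insert 376: h=2, slots 2,3 occupied => index 4.
Insert 544: h=0, slot 0 empty => index 0.
Insert 415: h=7, slot 7 empty => index 7.
Insert 309: h=3, slots 3,4 occupied => index 5.
Table: [544, -, 665, 53, 376, 309, -, 415, -, -, -, -, 573, 727, -, -, -]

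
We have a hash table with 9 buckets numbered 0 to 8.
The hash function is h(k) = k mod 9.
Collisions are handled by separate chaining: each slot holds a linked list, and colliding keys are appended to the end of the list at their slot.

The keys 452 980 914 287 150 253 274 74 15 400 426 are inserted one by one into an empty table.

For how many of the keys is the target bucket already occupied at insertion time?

4

Insert 452: h=2, bucket 2 empty -> new chain.
Insert 980: h=8, bucket 8 empty -> new chain.
Insert 914: h=5, bucket 5 empty -> new chain.
Insert 287: h=8, bucket 8 nonempty -> append to chain.
Insert 150: h=6, bucket 6 empty -> new chain.
Insert 253: h=1, bucket 1 empty -> new chain.
Insert 274: h=4, bucket 4 empty -> new chain.
Insert 74: h=2, bucket 2 nonempty -> append to chain.
Insert 15: h=6, bucket 6 nonempty -> append to chain.
Insert 400: h=4, bucket 4 nonempty -> append to chain.
Insert 426: h=3, bucket 3 empty -> new chain.
Final buckets:
0: ∅
1: 253
2: 452 -> 74
3: 426
4: 274 -> 400
5: 914
6: 150 -> 15
7: ∅
8: 980 -> 287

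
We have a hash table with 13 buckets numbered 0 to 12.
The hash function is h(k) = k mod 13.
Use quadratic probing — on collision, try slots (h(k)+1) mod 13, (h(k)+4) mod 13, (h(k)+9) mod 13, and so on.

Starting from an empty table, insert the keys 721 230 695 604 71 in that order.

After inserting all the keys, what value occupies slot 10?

604

721 hashes to 6; slot 6 is free -> place at 6.
230 hashes to 9; slot 9 is free -> place at 9.
695 hashes to 6; 6 taken -> place at 7.
604 hashes to 6; 6,7 taken -> place at 10.
71 hashes to 6; 6,7,10 taken -> place at 2.
Table: [∅, ∅, 71, ∅, ∅, ∅, 721, 695, ∅, 230, 604, ∅, ∅]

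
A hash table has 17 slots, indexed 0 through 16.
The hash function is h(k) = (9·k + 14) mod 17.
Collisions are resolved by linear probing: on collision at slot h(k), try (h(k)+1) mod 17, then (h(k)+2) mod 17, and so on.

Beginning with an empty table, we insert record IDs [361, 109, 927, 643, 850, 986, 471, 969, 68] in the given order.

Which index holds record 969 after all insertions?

0

Insert 361: h=16, slot 16 empty → index 16.
Insert 109: h=9, slot 9 empty → index 9.
Insert 927: h=10, slot 10 empty → index 10.
Insert 643: h=4, slot 4 empty → index 4.
Insert 850: h=14, slot 14 empty → index 14.
Insert 986: h=14, slot 14 occupied → index 15.
Insert 471: h=3, slot 3 empty → index 3.
Insert 969: h=14, slots 14,15,16 occupied → index 0.
Insert 68: h=14, slots 14,15,16,0 occupied → index 1.
Table: [969, 68, ., 471, 643, ., ., ., ., 109, 927, ., ., ., 850, 986, 361]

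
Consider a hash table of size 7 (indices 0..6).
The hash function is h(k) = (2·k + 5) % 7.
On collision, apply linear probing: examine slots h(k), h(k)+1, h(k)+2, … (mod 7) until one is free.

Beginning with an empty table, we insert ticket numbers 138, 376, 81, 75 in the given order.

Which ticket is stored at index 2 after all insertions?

376

138: h=1 → slot 1
376: h=1, probe 1,2 → slot 2
81: h=6 → slot 6
75: h=1, probe 1,2,3 → slot 3
Table: [—, 138, 376, 75, —, —, 81]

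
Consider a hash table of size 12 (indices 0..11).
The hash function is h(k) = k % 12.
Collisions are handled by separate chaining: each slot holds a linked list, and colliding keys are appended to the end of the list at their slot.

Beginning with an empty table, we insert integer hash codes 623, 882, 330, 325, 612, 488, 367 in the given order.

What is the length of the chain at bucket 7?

1

623 -> bucket 11
882 -> bucket 6
330 -> bucket 6 (collision)
325 -> bucket 1
612 -> bucket 0
488 -> bucket 8
367 -> bucket 7
Final buckets:
0: 612
1: 325
2: .
3: .
4: .
5: .
6: 882 -> 330
7: 367
8: 488
9: .
10: .
11: 623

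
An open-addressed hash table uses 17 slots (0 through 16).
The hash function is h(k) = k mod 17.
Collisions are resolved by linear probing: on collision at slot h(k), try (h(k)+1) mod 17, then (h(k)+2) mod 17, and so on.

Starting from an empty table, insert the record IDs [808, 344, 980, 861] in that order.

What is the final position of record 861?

Insert 808: h=9, slot 9 empty -> index 9.
Insert 344: h=4, slot 4 empty -> index 4.
Insert 980: h=11, slot 11 empty -> index 11.
Insert 861: h=11, slot 11 occupied -> index 12.
Table: [—, —, —, —, 344, —, —, —, —, 808, —, 980, 861, —, —, —, —]

12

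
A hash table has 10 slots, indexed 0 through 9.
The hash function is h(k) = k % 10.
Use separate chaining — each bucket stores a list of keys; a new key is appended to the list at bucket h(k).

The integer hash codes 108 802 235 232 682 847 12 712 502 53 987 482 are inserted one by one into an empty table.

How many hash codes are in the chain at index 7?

2

108 → bucket 8
802 → bucket 2
235 → bucket 5
232 → bucket 2 (collision)
682 → bucket 2 (collision)
847 → bucket 7
12 → bucket 2 (collision)
712 → bucket 2 (collision)
502 → bucket 2 (collision)
53 → bucket 3
987 → bucket 7 (collision)
482 → bucket 2 (collision)
Final buckets:
0: ∅
1: ∅
2: 802 -> 232 -> 682 -> 12 -> 712 -> 502 -> 482
3: 53
4: ∅
5: 235
6: ∅
7: 847 -> 987
8: 108
9: ∅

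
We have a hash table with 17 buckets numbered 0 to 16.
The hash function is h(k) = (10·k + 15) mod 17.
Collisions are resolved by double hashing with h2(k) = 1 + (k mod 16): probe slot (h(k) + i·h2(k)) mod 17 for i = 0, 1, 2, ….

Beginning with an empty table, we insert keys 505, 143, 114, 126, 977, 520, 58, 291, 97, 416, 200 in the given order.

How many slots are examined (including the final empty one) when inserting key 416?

Insert 505: h=16, slot 16 empty => index 16.
Insert 143: h=0, slot 0 empty => index 0.
Insert 114: h=16, h2=3, slot 16 occupied => index 2.
Insert 126: h=0, h2=15, slot 0 occupied => index 15.
Insert 977: h=10, slot 10 empty => index 10.
Insert 520: h=13, slot 13 empty => index 13.
Insert 58: h=0, h2=11, slot 0 occupied => index 11.
Insert 291: h=1, slot 1 empty => index 1.
Insert 97: h=16, h2=2, slots 16,1 occupied => index 3.
Insert 416: h=10, h2=1, slots 10,11 occupied => index 12.
Insert 200: h=9, slot 9 empty => index 9.
Table: [143, 291, 114, 97, _, _, _, _, _, 200, 977, 58, 416, 520, _, 126, 505]

3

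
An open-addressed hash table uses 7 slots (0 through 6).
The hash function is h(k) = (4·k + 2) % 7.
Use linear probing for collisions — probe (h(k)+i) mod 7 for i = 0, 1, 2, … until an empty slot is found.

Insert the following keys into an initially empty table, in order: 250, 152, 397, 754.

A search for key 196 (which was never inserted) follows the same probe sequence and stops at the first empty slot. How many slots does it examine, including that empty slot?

250 hashes to 1; slot 1 is free → place at 1.
152 hashes to 1; 1 taken → place at 2.
397 hashes to 1; 1,2 taken → place at 3.
754 hashes to 1; 1,2,3 taken → place at 4.
Table: [∅, 250, 152, 397, 754, ∅, ∅]
Lookup 196: h=2, probe 2,3,4,5 → slot 5 empty, not found.

4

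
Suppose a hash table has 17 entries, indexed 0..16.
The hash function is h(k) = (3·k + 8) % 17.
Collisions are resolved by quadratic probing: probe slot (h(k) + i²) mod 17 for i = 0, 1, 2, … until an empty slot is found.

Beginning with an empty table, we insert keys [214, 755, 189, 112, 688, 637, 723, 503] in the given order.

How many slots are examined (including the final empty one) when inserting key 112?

2

214 hashes to 4; slot 4 is free → place at 4.
755 hashes to 12; slot 12 is free → place at 12.
189 hashes to 14; slot 14 is free → place at 14.
112 hashes to 4; 4 taken → place at 5.
688 hashes to 15; slot 15 is free → place at 15.
637 hashes to 15; 15 taken → place at 16.
723 hashes to 1; slot 1 is free → place at 1.
503 hashes to 4; 4,5 taken → place at 8.
Table: [., 723, ., ., 214, 112, ., ., 503, ., ., ., 755, ., 189, 688, 637]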